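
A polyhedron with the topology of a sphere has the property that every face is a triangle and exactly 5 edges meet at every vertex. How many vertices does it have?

12

Each face has 3 edges and each edge borders two faces, so 2E = 3F.
Each vertex has degree 5, so 5V = 2E and hence V = 3F/5.
Euler: V − E + F = 2 ⇒ (3F/5) − (3F/2) + F = 2.
Multiply by 10: (6 − 15 + 10)F = 20, i.e. 1F = 20.
So F = 20, E = 3·20/2 = 30, V = 3·20/5 = 12.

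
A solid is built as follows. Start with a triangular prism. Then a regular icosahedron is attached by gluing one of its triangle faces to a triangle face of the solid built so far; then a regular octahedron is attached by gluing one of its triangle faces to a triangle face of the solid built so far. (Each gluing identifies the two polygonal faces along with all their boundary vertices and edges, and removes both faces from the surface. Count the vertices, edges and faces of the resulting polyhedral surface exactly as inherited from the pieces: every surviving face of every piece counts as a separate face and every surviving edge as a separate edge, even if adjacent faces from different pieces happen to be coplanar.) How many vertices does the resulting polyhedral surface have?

18

A triangular prism: V=6, E=9, F=5.
Attach a regular icosahedron (V=12, E=30, F=20) along a 3-gon: merge 3 vertices and 3 edges, delete both glued faces → V=15, E=36, F=23.
Attach a regular octahedron (V=6, E=12, F=8) along a 3-gon: merge 3 vertices and 3 edges, delete both glued faces → V=18, E=45, F=29.
Check: V − E + F = 18 − 45 + 29 = 2.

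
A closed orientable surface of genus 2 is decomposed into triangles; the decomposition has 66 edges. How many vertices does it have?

20

χ = 2 − 2·2 = -2, and every face is a triangle so 3F = 2E.
F = 2E/3 = 44. Then V = -2 + E − F = -2 + 66 − 44 = 20.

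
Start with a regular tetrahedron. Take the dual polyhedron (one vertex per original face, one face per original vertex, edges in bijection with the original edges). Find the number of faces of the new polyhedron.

The base solid has V = 4, E = 6, F = 4.
The dual swaps V and F and preserves E: V′ = F = 4, E′ = E = 6, F′ = V = 4.

4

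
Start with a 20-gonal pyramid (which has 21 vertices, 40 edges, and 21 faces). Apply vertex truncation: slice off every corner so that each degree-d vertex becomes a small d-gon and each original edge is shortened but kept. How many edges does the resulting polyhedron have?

Truncation replaces each original edge-end by a new vertex, so V′ = 2E = 80.
Each original edge survives, and each old vertex of degree d contributes d new edges; summing degrees gives Σd = 2E, so E′ = E + 2E = 3E = 120.
Each original face survives and each original vertex becomes one new face: F′ = F + V = 42.

120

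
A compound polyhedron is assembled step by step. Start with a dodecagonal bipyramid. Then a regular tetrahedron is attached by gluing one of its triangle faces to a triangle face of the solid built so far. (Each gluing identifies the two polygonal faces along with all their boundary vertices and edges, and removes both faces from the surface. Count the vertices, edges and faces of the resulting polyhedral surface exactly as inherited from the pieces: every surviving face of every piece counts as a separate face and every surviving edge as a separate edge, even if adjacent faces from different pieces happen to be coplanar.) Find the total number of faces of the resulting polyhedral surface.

A dodecagonal bipyramid: V=14, E=36, F=24.
Attach a regular tetrahedron (V=4, E=6, F=4) along a 3-gon: merge 3 vertices and 3 edges, delete both glued faces → V=15, E=39, F=26.
Check: V − E + F = 15 − 39 + 26 = 2.

26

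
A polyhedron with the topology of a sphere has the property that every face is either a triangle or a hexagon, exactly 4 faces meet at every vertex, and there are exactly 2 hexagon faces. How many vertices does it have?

Let x be the number of triangles; then F = 2 + x.
Edge–face incidences: 2E = 6·2 + 3·x = 12 + 3x.
Every vertex has degree 4, so 4V = 2E.
Euler: V − E + F = 2 ⇒ (2E)/4 − E + (2 + x) = 2.
Multiply by 8: 2·(2E) − 4·(2E) + 8·(2 + x) = 16, i.e. 16 + 8x − 2·(12 + 3x) = 16.
Collecting terms: 2x − 8 = 16, so 2x = 24, so x = 12.
Then 2E = 12 + 3·12 = 48, so E = 24, V = 2E/4 = 12, F = 2 + 12 = 14.

12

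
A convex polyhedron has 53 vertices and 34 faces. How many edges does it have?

Here V − E + F = 2.
E = V + F − (2) = 53 + 34 − (2) = 85.

85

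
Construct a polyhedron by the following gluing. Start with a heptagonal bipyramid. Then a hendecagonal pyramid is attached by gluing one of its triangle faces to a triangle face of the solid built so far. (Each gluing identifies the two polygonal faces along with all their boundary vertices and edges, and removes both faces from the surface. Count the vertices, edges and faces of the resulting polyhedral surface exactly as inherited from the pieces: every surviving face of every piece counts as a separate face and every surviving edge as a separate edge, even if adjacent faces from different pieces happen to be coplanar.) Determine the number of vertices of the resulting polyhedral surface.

A heptagonal bipyramid: V=9, E=21, F=14.
Attach a hendecagonal pyramid (V=12, E=22, F=12) along a 3-gon: merge 3 vertices and 3 edges, delete both glued faces → V=18, E=40, F=24.
Check: V − E + F = 18 − 40 + 24 = 2.

18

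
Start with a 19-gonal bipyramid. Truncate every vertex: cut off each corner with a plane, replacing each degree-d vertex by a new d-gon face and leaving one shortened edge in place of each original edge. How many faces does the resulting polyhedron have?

59

The base solid has V = 21, E = 57, F = 38.
Truncation replaces each original edge-end by a new vertex, so V′ = 2E = 114.
Each original edge survives, and each old vertex of degree d contributes d new edges; summing degrees gives Σd = 2E, so E′ = E + 2E = 3E = 171.
Each original face survives and each original vertex becomes one new face: F′ = F + V = 59.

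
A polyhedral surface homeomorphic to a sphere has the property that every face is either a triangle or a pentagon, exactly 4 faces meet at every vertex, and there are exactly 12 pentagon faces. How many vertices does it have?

30

Let x be the number of triangles; then F = 12 + x.
Edge–face incidences: 2E = 5·12 + 3·x = 60 + 3x.
Every vertex has degree 4, so 4V = 2E.
Euler: V − E + F = 2 ⇒ (2E)/4 − E + (12 + x) = 2.
Multiply by 8: 2·(2E) − 4·(2E) + 8·(12 + x) = 16, i.e. 96 + 8x − 2·(60 + 3x) = 16.
Collecting terms: 2x − 24 = 16, so 2x = 40, so x = 20.
Then 2E = 60 + 3·20 = 120, so E = 60, V = 2E/4 = 30, F = 12 + 20 = 32.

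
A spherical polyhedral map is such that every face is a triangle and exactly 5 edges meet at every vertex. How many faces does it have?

20

Each face has 3 edges and each edge borders two faces, so 2E = 3F.
Each vertex has degree 5, so 5V = 2E and hence V = 3F/5.
Euler: V − E + F = 2 ⇒ (3F/5) − (3F/2) + F = 2.
Multiply by 10: (6 − 15 + 10)F = 20, i.e. 1F = 20.
So F = 20, E = 3·20/2 = 30, V = 3·20/5 = 12.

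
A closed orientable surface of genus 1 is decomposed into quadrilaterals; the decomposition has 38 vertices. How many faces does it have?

38

χ = 2 − 2·1 = 0, and every face is a square so 4F = 2E.
V − E + F = 0 with E = 4F/2 gives 38 − (4/2 − 1)·F = 0, so F = 38 and E = 76.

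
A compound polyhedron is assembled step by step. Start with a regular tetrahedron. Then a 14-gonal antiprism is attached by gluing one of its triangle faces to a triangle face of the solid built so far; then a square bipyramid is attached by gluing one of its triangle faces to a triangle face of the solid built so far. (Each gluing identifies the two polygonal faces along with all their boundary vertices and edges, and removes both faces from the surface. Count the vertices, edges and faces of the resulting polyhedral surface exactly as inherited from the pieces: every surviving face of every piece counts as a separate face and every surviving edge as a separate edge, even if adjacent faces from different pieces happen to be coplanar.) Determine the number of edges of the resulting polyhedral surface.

68

A regular tetrahedron: V=4, E=6, F=4.
Attach a 14-gonal antiprism (V=28, E=56, F=30) along a 3-gon: merge 3 vertices and 3 edges, delete both glued faces → V=29, E=59, F=32.
Attach a square bipyramid (V=6, E=12, F=8) along a 3-gon: merge 3 vertices and 3 edges, delete both glued faces → V=32, E=68, F=38.
Check: V − E + F = 32 − 68 + 38 = 2.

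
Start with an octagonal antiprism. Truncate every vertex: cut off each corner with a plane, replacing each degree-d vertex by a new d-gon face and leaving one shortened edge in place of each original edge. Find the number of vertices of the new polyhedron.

64

The base solid has V = 16, E = 32, F = 18.
Truncation replaces each original edge-end by a new vertex, so V′ = 2E = 64.
Each original edge survives, and each old vertex of degree d contributes d new edges; summing degrees gives Σd = 2E, so E′ = E + 2E = 3E = 96.
Each original face survives and each original vertex becomes one new face: F′ = F + V = 34.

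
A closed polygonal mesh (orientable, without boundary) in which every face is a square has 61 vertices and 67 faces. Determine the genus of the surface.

Every face is a square, so 2E = 4·67 = 268, giving E = 134.
χ = V − E + F = 61 − 134 + 67 = -6.
For a closed orientable surface χ = 2 − 2g, so g = (2 − (-6))/2 = 4.

4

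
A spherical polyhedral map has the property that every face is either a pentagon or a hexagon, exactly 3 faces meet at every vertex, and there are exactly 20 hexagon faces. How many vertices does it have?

Let x be the number of pentagons; then F = 20 + x.
Edge–face incidences: 2E = 6·20 + 5·x = 120 + 5x.
Every vertex has degree 3, so 3V = 2E.
Euler: V − E + F = 2 ⇒ (2E)/3 − E + (20 + x) = 2.
Multiply by 6: 2·(2E) − 3·(2E) + 6·(20 + x) = 12, i.e. 120 + 6x − (120 + 5x) = 12.
Collecting terms: x = 12.
Then 2E = 120 + 5·12 = 180, so E = 90, V = 2E/3 = 60, F = 20 + 12 = 32.

60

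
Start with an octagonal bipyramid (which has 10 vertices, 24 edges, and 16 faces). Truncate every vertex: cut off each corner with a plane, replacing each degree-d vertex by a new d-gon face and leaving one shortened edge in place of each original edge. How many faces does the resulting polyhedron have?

26

Truncation replaces each original edge-end by a new vertex, so V′ = 2E = 48.
Each original edge survives, and each old vertex of degree d contributes d new edges; summing degrees gives Σd = 2E, so E′ = E + 2E = 3E = 72.
Each original face survives and each original vertex becomes one new face: F′ = F + V = 26.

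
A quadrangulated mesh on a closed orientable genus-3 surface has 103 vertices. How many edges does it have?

χ = 2 − 2·3 = -4, and every face is a square so 4F = 2E.
V − E + F = -4 with E = 4F/2 gives 103 − (4/2 − 1)·F = -4, so F = 107 and E = 214.

214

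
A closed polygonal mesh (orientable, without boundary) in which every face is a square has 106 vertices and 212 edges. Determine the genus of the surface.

Every face is a square and each edge borders two faces, so 4F = 2·212, giving F = 106.
χ = V − E + F = 106 − 212 + 106 = 0.
For a closed orientable surface χ = 2 − 2g, so g = (2 − (0))/2 = 1.

1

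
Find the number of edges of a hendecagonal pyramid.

A pyramid on an n-gon base has one n-gon and n triangles: V = 11 + 1 = 12, E = 2·11 = 22, F = 11 + 1 = 12.

22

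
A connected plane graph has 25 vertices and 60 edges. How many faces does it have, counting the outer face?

Euler's formula for a connected plane graph: V − E + F = 2, so F = 2 − 25 + 60 = 37.

37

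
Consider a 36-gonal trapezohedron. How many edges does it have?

144

The n-trapezohedron (dual of the n-antiprism) has V = 2·36 + 2 = 74, E = 4·36 = 144, F = 2·36 = 72.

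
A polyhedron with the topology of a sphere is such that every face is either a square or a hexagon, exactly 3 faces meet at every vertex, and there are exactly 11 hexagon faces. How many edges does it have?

Let x be the number of squares; then F = 11 + x.
Edge–face incidences: 2E = 6·11 + 4·x = 66 + 4x.
Every vertex has degree 3, so 3V = 2E.
Euler: V − E + F = 2 ⇒ (2E)/3 − E + (11 + x) = 2.
Multiply by 6: 2·(2E) − 3·(2E) + 6·(11 + x) = 12, i.e. 66 + 6x − (66 + 4x) = 12.
Collecting terms: 2x = 12, so x = 6.
Then 2E = 66 + 4·6 = 90, so E = 45, V = 2E/3 = 30, F = 11 + 6 = 17.

45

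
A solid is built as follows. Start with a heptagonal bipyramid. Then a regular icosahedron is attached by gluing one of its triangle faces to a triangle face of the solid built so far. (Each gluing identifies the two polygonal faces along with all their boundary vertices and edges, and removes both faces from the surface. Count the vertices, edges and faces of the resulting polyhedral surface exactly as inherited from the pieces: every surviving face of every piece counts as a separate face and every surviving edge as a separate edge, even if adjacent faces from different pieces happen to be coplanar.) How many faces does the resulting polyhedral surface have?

32

A heptagonal bipyramid: V=9, E=21, F=14.
Attach a regular icosahedron (V=12, E=30, F=20) along a 3-gon: merge 3 vertices and 3 edges, delete both glued faces → V=18, E=48, F=32.
Check: V − E + F = 18 − 48 + 32 = 2.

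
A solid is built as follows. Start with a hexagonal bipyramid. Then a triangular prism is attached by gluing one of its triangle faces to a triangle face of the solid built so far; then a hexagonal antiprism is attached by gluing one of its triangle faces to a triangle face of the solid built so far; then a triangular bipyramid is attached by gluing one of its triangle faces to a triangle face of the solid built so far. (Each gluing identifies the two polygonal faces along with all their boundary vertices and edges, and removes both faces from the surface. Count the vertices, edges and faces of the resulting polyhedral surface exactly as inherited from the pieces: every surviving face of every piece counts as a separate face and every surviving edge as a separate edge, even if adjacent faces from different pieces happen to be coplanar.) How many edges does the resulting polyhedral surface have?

51

A hexagonal bipyramid: V=8, E=18, F=12.
Attach a triangular prism (V=6, E=9, F=5) along a 3-gon: merge 3 vertices and 3 edges, delete both glued faces → V=11, E=24, F=15.
Attach a hexagonal antiprism (V=12, E=24, F=14) along a 3-gon: merge 3 vertices and 3 edges, delete both glued faces → V=20, E=45, F=27.
Attach a triangular bipyramid (V=5, E=9, F=6) along a 3-gon: merge 3 vertices and 3 edges, delete both glued faces → V=22, E=51, F=31.
Check: V − E + F = 22 − 51 + 31 = 2.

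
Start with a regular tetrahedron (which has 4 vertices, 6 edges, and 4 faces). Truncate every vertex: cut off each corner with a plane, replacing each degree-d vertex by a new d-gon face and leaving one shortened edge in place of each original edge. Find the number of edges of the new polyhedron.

Truncation replaces each original edge-end by a new vertex, so V′ = 2E = 12.
Each original edge survives, and each old vertex of degree d contributes d new edges; summing degrees gives Σd = 2E, so E′ = E + 2E = 3E = 18.
Each original face survives and each original vertex becomes one new face: F′ = F + V = 8.

18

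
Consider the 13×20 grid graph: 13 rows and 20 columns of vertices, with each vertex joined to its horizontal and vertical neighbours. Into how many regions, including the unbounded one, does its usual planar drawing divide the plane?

229

The grid has V = 13·20 = 260 vertices and E = 13·19 + 20·12 = 487 edges.
F = 2 − V + E = 2 − 260 + 487 = 229.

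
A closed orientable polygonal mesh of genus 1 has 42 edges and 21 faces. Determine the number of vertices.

For a closed orientable surface of genus 1, χ = 2 − 2·1 = 0.
V = 0 + E − F = 0 + 42 − 21 = 21.

21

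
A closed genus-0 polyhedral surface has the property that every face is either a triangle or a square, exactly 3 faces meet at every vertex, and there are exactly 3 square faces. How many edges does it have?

Let x be the number of triangles; then F = 3 + x.
Edge–face incidences: 2E = 4·3 + 3·x = 12 + 3x.
Every vertex has degree 3, so 3V = 2E.
Euler: V − E + F = 2 ⇒ (2E)/3 − E + (3 + x) = 2.
Multiply by 6: 2·(2E) − 3·(2E) + 6·(3 + x) = 12, i.e. 18 + 6x − (12 + 3x) = 12.
Collecting terms: 3x + 6 = 12, so 3x = 6, so x = 2.
Then 2E = 12 + 3·2 = 18, so E = 9, V = 2E/3 = 6, F = 3 + 2 = 5.

9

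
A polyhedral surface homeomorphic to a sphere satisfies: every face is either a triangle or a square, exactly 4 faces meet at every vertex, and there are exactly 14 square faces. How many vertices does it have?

Let x be the number of triangles; then F = 14 + x.
Edge–face incidences: 2E = 4·14 + 3·x = 56 + 3x.
Every vertex has degree 4, so 4V = 2E.
Euler: V − E + F = 2 ⇒ (2E)/4 − E + (14 + x) = 2.
Multiply by 8: 2·(2E) − 4·(2E) + 8·(14 + x) = 16, i.e. 112 + 8x − 2·(56 + 3x) = 16.
Collecting terms: 2x = 16, so x = 8.
Then 2E = 56 + 3·8 = 80, so E = 40, V = 2E/4 = 20, F = 14 + 8 = 22.

20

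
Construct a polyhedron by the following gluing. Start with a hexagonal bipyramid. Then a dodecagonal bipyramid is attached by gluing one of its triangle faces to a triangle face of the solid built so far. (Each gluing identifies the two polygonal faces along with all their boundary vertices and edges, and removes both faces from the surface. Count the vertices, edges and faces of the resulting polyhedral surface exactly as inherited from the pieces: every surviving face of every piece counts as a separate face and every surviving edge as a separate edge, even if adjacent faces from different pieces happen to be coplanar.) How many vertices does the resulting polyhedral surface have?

A hexagonal bipyramid: V=8, E=18, F=12.
Attach a dodecagonal bipyramid (V=14, E=36, F=24) along a 3-gon: merge 3 vertices and 3 edges, delete both glued faces → V=19, E=51, F=34.
Check: V − E + F = 19 − 51 + 34 = 2.

19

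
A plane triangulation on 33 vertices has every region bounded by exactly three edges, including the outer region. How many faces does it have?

62

In a plane triangulation 3F = 2E and V − E + F = 2, so F = 2V − 4 = 2·33 − 4 = 62.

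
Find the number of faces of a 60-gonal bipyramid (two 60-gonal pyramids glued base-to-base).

A bipyramid over an n-gon has 2n triangular faces and n + 2 vertices: V = 60 + 2 = 62, E = 3·60 = 180, F = 2·60 = 120.

120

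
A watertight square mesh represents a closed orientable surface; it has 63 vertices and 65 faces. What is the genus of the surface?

Every face is a square, so 2E = 4·65 = 260, giving E = 130.
χ = V − E + F = 63 − 130 + 65 = -2.
For a closed orientable surface χ = 2 − 2g, so g = (2 − (-2))/2 = 2.

2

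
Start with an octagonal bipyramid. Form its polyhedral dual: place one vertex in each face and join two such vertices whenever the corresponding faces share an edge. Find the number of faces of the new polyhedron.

The base solid has V = 10, E = 24, F = 16.
The dual swaps V and F and preserves E: V′ = F = 16, E′ = E = 24, F′ = V = 10.

10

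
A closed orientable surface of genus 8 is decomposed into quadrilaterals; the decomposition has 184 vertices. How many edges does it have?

396

χ = 2 − 2·8 = -14, and every face is a square so 4F = 2E.
V − E + F = -14 with E = 4F/2 gives 184 − (4/2 − 1)·F = -14, so F = 198 and E = 396.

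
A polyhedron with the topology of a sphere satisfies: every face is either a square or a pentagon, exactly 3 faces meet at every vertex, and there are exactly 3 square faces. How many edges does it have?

Let x be the number of pentagons; then F = 3 + x.
Edge–face incidences: 2E = 4·3 + 5·x = 12 + 5x.
Every vertex has degree 3, so 3V = 2E.
Euler: V − E + F = 2 ⇒ (2E)/3 − E + (3 + x) = 2.
Multiply by 6: 2·(2E) − 3·(2E) + 6·(3 + x) = 12, i.e. 18 + 6x − (12 + 5x) = 12.
Collecting terms: x + 6 = 12, so x = 6.
Then 2E = 12 + 5·6 = 42, so E = 21, V = 2E/3 = 14, F = 3 + 6 = 9.

21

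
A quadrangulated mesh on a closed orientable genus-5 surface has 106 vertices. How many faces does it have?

χ = 2 − 2·5 = -8, and every face is a square so 4F = 2E.
V − E + F = -8 with E = 4F/2 gives 106 − (4/2 − 1)·F = -8, so F = 114 and E = 228.

114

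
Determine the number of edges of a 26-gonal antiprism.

An antiprism on an n-gon has two n-gon caps and 2n triangles: V = 2·26 = 52, E = 4·26 = 104, F = 2·26 + 2 = 54.

104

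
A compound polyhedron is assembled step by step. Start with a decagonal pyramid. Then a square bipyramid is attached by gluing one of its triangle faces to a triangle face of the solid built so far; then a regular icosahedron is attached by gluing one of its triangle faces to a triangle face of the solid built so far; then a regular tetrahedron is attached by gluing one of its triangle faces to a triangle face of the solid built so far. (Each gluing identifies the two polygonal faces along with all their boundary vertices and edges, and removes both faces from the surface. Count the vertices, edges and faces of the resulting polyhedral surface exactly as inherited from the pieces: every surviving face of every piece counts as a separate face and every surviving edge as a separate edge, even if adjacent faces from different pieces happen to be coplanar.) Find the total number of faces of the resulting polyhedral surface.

A decagonal pyramid: V=11, E=20, F=11.
Attach a square bipyramid (V=6, E=12, F=8) along a 3-gon: merge 3 vertices and 3 edges, delete both glued faces → V=14, E=29, F=17.
Attach a regular icosahedron (V=12, E=30, F=20) along a 3-gon: merge 3 vertices and 3 edges, delete both glued faces → V=23, E=56, F=35.
Attach a regular tetrahedron (V=4, E=6, F=4) along a 3-gon: merge 3 vertices and 3 edges, delete both glued faces → V=24, E=59, F=37.
Check: V − E + F = 24 − 59 + 37 = 2.

37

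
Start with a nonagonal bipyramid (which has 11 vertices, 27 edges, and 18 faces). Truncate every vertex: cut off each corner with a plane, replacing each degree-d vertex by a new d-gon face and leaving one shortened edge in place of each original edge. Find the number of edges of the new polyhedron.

81

Truncation replaces each original edge-end by a new vertex, so V′ = 2E = 54.
Each original edge survives, and each old vertex of degree d contributes d new edges; summing degrees gives Σd = 2E, so E′ = E + 2E = 3E = 81.
Each original face survives and each original vertex becomes one new face: F′ = F + V = 29.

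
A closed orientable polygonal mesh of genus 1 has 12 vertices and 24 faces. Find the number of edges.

For a closed orientable surface of genus 1, χ = 2 − 2·1 = 0.
E = V + F − (0) = 12 + 24 − (0) = 36.

36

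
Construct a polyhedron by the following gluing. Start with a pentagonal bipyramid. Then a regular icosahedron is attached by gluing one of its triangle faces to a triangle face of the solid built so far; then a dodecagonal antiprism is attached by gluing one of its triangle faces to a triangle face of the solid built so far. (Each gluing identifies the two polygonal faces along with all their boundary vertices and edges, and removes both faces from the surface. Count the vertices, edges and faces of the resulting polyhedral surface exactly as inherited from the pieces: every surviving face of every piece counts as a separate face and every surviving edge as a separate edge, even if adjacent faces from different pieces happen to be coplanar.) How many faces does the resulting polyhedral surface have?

A pentagonal bipyramid: V=7, E=15, F=10.
Attach a regular icosahedron (V=12, E=30, F=20) along a 3-gon: merge 3 vertices and 3 edges, delete both glued faces → V=16, E=42, F=28.
Attach a dodecagonal antiprism (V=24, E=48, F=26) along a 3-gon: merge 3 vertices and 3 edges, delete both glued faces → V=37, E=87, F=52.
Check: V − E + F = 37 − 87 + 52 = 2.

52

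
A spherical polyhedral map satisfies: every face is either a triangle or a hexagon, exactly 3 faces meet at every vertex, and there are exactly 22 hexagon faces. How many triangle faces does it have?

Let x be the number of triangles; then F = 22 + x.
Edge–face incidences: 2E = 6·22 + 3·x = 132 + 3x.
Every vertex has degree 3, so 3V = 2E.
Euler: V − E + F = 2 ⇒ (2E)/3 − E + (22 + x) = 2.
Multiply by 6: 2·(2E) − 3·(2E) + 6·(22 + x) = 12, i.e. 132 + 6x − (132 + 3x) = 12.
Collecting terms: 3x = 12, so x = 4.
Then 2E = 132 + 3·4 = 144, so E = 72, V = 2E/3 = 48, F = 22 + 4 = 26.

4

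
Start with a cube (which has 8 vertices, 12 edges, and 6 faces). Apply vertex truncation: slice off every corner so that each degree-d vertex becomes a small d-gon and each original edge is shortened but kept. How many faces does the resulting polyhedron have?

14

Truncation replaces each original edge-end by a new vertex, so V′ = 2E = 24.
Each original edge survives, and each old vertex of degree d contributes d new edges; summing degrees gives Σd = 2E, so E′ = E + 2E = 3E = 36.
Each original face survives and each original vertex becomes one new face: F′ = F + V = 14.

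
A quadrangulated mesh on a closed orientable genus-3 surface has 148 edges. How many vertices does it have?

70

χ = 2 − 2·3 = -4, and every face is a square so 4F = 2E.
F = 2E/4 = 74. Then V = -4 + E − F = -4 + 148 − 74 = 70.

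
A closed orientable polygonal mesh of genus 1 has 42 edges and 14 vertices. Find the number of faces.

For a closed orientable surface of genus 1, χ = 2 − 2·1 = 0.
F = 0 − V + E = 0 − 14 + 42 = 28.

28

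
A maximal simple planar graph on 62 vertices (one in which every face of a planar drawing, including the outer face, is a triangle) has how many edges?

180

In a plane triangulation 3F = 2E and V − E + F = 2, so E = 3V − 6 = 3·62 − 6 = 180.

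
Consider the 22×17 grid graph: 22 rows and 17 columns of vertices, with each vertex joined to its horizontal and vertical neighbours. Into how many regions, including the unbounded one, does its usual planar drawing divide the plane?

337

The grid has V = 22·17 = 374 vertices and E = 22·16 + 17·21 = 709 edges.
F = 2 − V + E = 2 − 374 + 709 = 337.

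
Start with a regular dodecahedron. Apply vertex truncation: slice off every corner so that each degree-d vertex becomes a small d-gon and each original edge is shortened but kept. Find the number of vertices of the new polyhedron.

The base solid has V = 20, E = 30, F = 12.
Truncation replaces each original edge-end by a new vertex, so V′ = 2E = 60.
Each original edge survives, and each old vertex of degree d contributes d new edges; summing degrees gives Σd = 2E, so E′ = E + 2E = 3E = 90.
Each original face survives and each original vertex becomes one new face: F′ = F + V = 32.

60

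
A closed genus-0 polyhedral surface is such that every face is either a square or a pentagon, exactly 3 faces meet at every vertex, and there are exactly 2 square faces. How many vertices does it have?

Let x be the number of pentagons; then F = 2 + x.
Edge–face incidences: 2E = 4·2 + 5·x = 8 + 5x.
Every vertex has degree 3, so 3V = 2E.
Euler: V − E + F = 2 ⇒ (2E)/3 − E + (2 + x) = 2.
Multiply by 6: 2·(2E) − 3·(2E) + 6·(2 + x) = 12, i.e. 12 + 6x − (8 + 5x) = 12.
Collecting terms: x + 4 = 12, so x = 8.
Then 2E = 8 + 5·8 = 48, so E = 24, V = 2E/3 = 16, F = 2 + 8 = 10.

16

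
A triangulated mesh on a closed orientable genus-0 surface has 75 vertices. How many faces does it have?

146

χ = 2 − 2·0 = 2, and every face is a triangle so 3F = 2E.
V − E + F = 2 with E = 3F/2 gives 75 − (3/2 − 1)·F = 2, so F = 146 and E = 219.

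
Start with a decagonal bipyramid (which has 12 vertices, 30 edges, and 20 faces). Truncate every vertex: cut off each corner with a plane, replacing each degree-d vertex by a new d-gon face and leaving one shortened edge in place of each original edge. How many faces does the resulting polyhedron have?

32

Truncation replaces each original edge-end by a new vertex, so V′ = 2E = 60.
Each original edge survives, and each old vertex of degree d contributes d new edges; summing degrees gives Σd = 2E, so E′ = E + 2E = 3E = 90.
Each original face survives and each original vertex becomes one new face: F′ = F + V = 32.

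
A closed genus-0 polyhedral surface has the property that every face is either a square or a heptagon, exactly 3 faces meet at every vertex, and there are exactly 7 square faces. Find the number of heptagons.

2

Let x be the number of heptagons; then F = 7 + x.
Edge–face incidences: 2E = 4·7 + 7·x = 28 + 7x.
Every vertex has degree 3, so 3V = 2E.
Euler: V − E + F = 2 ⇒ (2E)/3 − E + (7 + x) = 2.
Multiply by 6: 2·(2E) − 3·(2E) + 6·(7 + x) = 12, i.e. 42 + 6x − (28 + 7x) = 12.
Collecting terms: −x + 14 = 12, so −x = −2, so x = 2.
Then 2E = 28 + 7·2 = 42, so E = 21, V = 2E/3 = 14, F = 7 + 2 = 9.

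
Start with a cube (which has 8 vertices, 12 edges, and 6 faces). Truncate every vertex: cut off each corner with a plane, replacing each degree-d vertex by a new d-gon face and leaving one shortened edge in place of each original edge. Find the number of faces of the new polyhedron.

14

Truncation replaces each original edge-end by a new vertex, so V′ = 2E = 24.
Each original edge survives, and each old vertex of degree d contributes d new edges; summing degrees gives Σd = 2E, so E′ = E + 2E = 3E = 36.
Each original face survives and each original vertex becomes one new face: F′ = F + V = 14.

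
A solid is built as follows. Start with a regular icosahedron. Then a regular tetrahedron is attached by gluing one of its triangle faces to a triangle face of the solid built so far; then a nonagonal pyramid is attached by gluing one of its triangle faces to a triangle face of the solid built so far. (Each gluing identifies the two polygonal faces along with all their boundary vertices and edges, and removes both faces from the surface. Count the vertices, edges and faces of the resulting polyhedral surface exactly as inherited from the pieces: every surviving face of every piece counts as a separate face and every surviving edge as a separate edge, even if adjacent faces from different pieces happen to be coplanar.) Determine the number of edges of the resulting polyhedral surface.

48

A regular icosahedron: V=12, E=30, F=20.
Attach a regular tetrahedron (V=4, E=6, F=4) along a 3-gon: merge 3 vertices and 3 edges, delete both glued faces → V=13, E=33, F=22.
Attach a nonagonal pyramid (V=10, E=18, F=10) along a 3-gon: merge 3 vertices and 3 edges, delete both glued faces → V=20, E=48, F=30.
Check: V − E + F = 20 − 48 + 30 = 2.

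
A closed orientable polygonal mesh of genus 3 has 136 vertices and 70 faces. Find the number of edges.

210

For a closed orientable surface of genus 3, χ = 2 − 2·3 = -4.
E = V + F − (-4) = 136 + 70 − (-4) = 210.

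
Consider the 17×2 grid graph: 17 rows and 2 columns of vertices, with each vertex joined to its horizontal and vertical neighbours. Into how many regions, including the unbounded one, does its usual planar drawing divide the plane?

17

The grid has V = 17·2 = 34 vertices and E = 17·1 + 2·16 = 49 edges.
F = 2 − V + E = 2 − 34 + 49 = 17.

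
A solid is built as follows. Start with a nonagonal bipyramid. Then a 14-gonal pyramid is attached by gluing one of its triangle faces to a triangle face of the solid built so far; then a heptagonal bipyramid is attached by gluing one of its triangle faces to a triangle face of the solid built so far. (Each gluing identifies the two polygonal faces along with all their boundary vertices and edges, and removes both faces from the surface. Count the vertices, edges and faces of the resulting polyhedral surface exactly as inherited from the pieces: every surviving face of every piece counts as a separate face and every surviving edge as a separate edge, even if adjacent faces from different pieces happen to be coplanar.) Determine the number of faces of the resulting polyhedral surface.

43

A nonagonal bipyramid: V=11, E=27, F=18.
Attach a 14-gonal pyramid (V=15, E=28, F=15) along a 3-gon: merge 3 vertices and 3 edges, delete both glued faces → V=23, E=52, F=31.
Attach a heptagonal bipyramid (V=9, E=21, F=14) along a 3-gon: merge 3 vertices and 3 edges, delete both glued faces → V=29, E=70, F=43.
Check: V − E + F = 29 − 70 + 43 = 2.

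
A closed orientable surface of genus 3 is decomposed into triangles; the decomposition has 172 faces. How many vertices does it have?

χ = 2 − 2·3 = -4, and every face is a triangle so 3F = 2E.
E = 3·172/2 = 258. Then V = -4 + E − F = -4 + 258 − 172 = 82.

82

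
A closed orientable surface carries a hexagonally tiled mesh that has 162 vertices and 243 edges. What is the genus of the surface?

1

Every face is a hexagon and each edge borders two faces, so 6F = 2·243, giving F = 81.
χ = V − E + F = 162 − 243 + 81 = 0.
For a closed orientable surface χ = 2 − 2g, so g = (2 − (0))/2 = 1.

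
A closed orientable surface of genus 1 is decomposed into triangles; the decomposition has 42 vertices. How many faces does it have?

84

χ = 2 − 2·1 = 0, and every face is a triangle so 3F = 2E.
V − E + F = 0 with E = 3F/2 gives 42 − (3/2 − 1)·F = 0, so F = 84 and E = 126.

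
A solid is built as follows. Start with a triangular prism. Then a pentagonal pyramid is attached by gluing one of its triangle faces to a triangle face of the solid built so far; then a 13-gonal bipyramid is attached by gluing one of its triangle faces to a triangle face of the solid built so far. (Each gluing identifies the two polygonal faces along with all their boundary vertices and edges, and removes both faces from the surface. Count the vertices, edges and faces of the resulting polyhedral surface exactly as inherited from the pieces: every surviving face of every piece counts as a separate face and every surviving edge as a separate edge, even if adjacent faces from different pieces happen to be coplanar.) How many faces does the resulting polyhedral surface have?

A triangular prism: V=6, E=9, F=5.
Attach a pentagonal pyramid (V=6, E=10, F=6) along a 3-gon: merge 3 vertices and 3 edges, delete both glued faces → V=9, E=16, F=9.
Attach a 13-gonal bipyramid (V=15, E=39, F=26) along a 3-gon: merge 3 vertices and 3 edges, delete both glued faces → V=21, E=52, F=33.
Check: V − E + F = 21 − 52 + 33 = 2.

33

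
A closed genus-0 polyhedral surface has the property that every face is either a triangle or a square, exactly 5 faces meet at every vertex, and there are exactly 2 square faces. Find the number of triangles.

Let x be the number of triangles; then F = 2 + x.
Edge–face incidences: 2E = 4·2 + 3·x = 8 + 3x.
Every vertex has degree 5, so 5V = 2E.
Euler: V − E + F = 2 ⇒ (2E)/5 − E + (2 + x) = 2.
Multiply by 10: 2·(2E) − 5·(2E) + 10·(2 + x) = 20, i.e. 20 + 10x − 3·(8 + 3x) = 20.
Collecting terms: x − 4 = 20, so x = 24.
Then 2E = 8 + 3·24 = 80, so E = 40, V = 2E/5 = 16, F = 2 + 24 = 26.

24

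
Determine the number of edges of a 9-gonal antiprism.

An antiprism on an n-gon has two n-gon caps and 2n triangles: V = 2·9 = 18, E = 4·9 = 36, F = 2·9 + 2 = 20.

36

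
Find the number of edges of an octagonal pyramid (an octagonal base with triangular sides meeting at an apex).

A pyramid on an n-gon base has one n-gon and n triangles: V = 8 + 1 = 9, E = 2·8 = 16, F = 8 + 1 = 9.

16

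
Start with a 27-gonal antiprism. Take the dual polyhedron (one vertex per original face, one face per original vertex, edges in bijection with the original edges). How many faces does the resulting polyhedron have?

The base solid has V = 54, E = 108, F = 56.
The dual swaps V and F and preserves E: V′ = F = 56, E′ = E = 108, F′ = V = 54.

54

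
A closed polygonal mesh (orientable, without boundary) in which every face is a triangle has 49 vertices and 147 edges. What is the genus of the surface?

1

Every face is a triangle and each edge borders two faces, so 3F = 2·147, giving F = 98.
χ = V − E + F = 49 − 147 + 98 = 0.
For a closed orientable surface χ = 2 − 2g, so g = (2 − (0))/2 = 1.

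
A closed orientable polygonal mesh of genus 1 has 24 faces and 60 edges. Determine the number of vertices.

36

For a closed orientable surface of genus 1, χ = 2 − 2·1 = 0.
V = 0 + E − F = 0 + 60 − 24 = 36.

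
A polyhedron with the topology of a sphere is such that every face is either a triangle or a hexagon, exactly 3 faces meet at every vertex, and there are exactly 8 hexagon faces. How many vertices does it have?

20

Let x be the number of triangles; then F = 8 + x.
Edge–face incidences: 2E = 6·8 + 3·x = 48 + 3x.
Every vertex has degree 3, so 3V = 2E.
Euler: V − E + F = 2 ⇒ (2E)/3 − E + (8 + x) = 2.
Multiply by 6: 2·(2E) − 3·(2E) + 6·(8 + x) = 12, i.e. 48 + 6x − (48 + 3x) = 12.
Collecting terms: 3x = 12, so x = 4.
Then 2E = 48 + 3·4 = 60, so E = 30, V = 2E/3 = 20, F = 8 + 4 = 12.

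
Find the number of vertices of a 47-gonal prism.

A prism on an n-gon has two n-gon bases and n rectangular sides: V = 2·47 = 94, E = 3·47 = 141, F = 47 + 2 = 49.
Check: V − E + F = 94 − 141 + 49 = 2.

94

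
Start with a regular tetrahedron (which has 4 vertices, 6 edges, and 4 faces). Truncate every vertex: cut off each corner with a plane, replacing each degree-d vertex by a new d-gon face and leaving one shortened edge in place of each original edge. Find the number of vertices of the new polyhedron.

12

Truncation replaces each original edge-end by a new vertex, so V′ = 2E = 12.
Each original edge survives, and each old vertex of degree d contributes d new edges; summing degrees gives Σd = 2E, so E′ = E + 2E = 3E = 18.
Each original face survives and each original vertex becomes one new face: F′ = F + V = 8.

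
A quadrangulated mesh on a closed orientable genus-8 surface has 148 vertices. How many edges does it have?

324

χ = 2 − 2·8 = -14, and every face is a square so 4F = 2E.
V − E + F = -14 with E = 4F/2 gives 148 − (4/2 − 1)·F = -14, so F = 162 and E = 324.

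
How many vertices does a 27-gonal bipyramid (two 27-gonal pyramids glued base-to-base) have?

A bipyramid over an n-gon has 2n triangular faces and n + 2 vertices: V = 27 + 2 = 29, E = 3·27 = 81, F = 2·27 = 54.

29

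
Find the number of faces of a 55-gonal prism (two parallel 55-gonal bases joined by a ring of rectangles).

A prism on an n-gon has two n-gon bases and n rectangular sides: V = 2·55 = 110, E = 3·55 = 165, F = 55 + 2 = 57.

57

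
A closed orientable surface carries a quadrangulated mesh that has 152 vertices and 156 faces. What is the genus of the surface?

3

Every face is a square, so 2E = 4·156 = 624, giving E = 312.
χ = V − E + F = 152 − 312 + 156 = -4.
For a closed orientable surface χ = 2 − 2g, so g = (2 − (-4))/2 = 3.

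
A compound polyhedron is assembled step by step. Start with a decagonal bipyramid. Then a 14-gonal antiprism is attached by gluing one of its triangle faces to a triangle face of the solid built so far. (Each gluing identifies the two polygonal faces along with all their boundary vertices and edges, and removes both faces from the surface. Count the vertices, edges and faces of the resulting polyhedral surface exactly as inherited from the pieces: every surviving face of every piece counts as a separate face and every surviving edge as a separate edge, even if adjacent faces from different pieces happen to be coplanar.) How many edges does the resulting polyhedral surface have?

A decagonal bipyramid: V=12, E=30, F=20.
Attach a 14-gonal antiprism (V=28, E=56, F=30) along a 3-gon: merge 3 vertices and 3 edges, delete both glued faces → V=37, E=83, F=48.
Check: V − E + F = 37 − 83 + 48 = 2.

83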